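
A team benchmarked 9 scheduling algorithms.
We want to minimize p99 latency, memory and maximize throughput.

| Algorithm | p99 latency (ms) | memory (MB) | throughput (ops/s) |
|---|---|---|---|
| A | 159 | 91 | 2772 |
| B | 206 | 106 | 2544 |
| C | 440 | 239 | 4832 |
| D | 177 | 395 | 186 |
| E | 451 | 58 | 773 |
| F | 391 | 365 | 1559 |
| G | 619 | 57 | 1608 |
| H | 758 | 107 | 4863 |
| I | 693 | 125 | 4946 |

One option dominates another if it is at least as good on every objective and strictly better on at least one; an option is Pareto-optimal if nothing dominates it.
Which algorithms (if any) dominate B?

A: p99 latency 159≤206, memory 91≤106, throughput 2772≥2544 — dominates B.
Others (C, D, E, F, G, H, I) are each worse than B on at least one objective.

A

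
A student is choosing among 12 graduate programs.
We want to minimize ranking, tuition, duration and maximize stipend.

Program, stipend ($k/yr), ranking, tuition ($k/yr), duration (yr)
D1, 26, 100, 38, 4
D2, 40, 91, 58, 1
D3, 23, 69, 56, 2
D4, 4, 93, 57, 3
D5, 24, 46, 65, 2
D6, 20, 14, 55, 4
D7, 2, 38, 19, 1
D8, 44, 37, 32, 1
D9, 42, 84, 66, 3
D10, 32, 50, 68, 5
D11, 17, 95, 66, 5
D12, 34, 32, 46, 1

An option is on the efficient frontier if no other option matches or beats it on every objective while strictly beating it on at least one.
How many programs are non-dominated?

D1: dominated by D8 (stipend 44≥26, ranking 37≤100, tuition 32≤38, duration 1≤4).
D2: dominated by D8 (stipend 44≥40, ranking 37≤91, tuition 32≤58, duration 1≤1).
D3: dominated by D8 (stipend 44≥23, ranking 37≤69, tuition 32≤56, duration 1≤2).
D4: dominated by D3 (stipend 23≥4, ranking 69≤93, tuition 56≤57, duration 2≤3).
D5: dominated by D8 (stipend 44≥24, ranking 37≤46, tuition 32≤65, duration 1≤2).
D6: not dominated (best ranking).
D7: not dominated (best tuition).
D8: not dominated (best stipend).
D9: dominated by D8 (stipend 44≥42, ranking 37≤84, tuition 32≤66, duration 1≤3).
D10: dominated by D8 (stipend 44≥32, ranking 37≤50, tuition 32≤68, duration 1≤5).
D11: dominated by D2 (stipend 40≥17, ranking 91≤95, tuition 58≤66, duration 1≤5).
D12: not dominated.
Pareto-optimal: D6, D7, D8, D12 → 4.

4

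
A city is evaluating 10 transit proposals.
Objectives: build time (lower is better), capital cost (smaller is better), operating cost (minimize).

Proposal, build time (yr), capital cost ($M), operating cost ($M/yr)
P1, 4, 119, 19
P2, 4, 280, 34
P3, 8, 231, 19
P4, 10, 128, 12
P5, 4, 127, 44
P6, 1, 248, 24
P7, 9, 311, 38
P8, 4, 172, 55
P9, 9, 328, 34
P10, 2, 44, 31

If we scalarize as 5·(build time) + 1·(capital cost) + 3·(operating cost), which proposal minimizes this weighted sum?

P1: 5·4 + 1·119 + 3·19 = 196
P2: 5·4 + 1·280 + 3·34 = 402
P3: 5·8 + 1·231 + 3·19 = 328
P4: 5·10 + 1·128 + 3·12 = 214
P5: 5·4 + 1·127 + 3·44 = 279
P6: 5·1 + 1·248 + 3·24 = 325
P7: 5·9 + 1·311 + 3·38 = 470
P8: 5·4 + 1·172 + 3·55 = 357
P9: 5·9 + 1·328 + 3·34 = 475
P10: 5·2 + 1·44 + 3·31 = 147
Lowest: P10 at 147.

P10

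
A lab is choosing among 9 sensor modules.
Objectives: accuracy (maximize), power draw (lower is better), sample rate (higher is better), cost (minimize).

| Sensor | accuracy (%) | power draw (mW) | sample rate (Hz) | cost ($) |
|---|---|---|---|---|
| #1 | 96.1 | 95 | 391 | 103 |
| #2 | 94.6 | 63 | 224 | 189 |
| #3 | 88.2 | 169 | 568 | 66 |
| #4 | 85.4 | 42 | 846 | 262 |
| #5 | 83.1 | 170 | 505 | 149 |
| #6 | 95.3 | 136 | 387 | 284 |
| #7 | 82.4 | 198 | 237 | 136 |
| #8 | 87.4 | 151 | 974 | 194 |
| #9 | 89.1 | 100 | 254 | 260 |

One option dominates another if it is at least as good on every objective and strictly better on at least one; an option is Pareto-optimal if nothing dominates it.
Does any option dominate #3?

#1: worse on sample rate (391 vs 568).
#2: worse on sample rate (224 vs 568).
#4: worse on accuracy (85.4 vs 88.2).
#5: worse on accuracy (83.1 vs 88.2).
#6: worse on sample rate (387 vs 568).
#7: worse on accuracy (82.4 vs 88.2).
#8: worse on accuracy (87.4 vs 88.2).
#9: worse on sample rate (254 vs 568).
No option is at least as good as #3 on every objective and strictly better on one.

No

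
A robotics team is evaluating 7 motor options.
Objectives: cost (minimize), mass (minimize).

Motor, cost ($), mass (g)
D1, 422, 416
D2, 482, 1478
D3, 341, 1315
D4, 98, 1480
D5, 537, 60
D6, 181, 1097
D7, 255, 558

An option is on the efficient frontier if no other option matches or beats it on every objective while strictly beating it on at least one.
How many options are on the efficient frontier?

5

D1: not dominated.
D2: dominated by D1 (cost 422≤482, mass 416≤1478).
D3: dominated by D6 (cost 181≤341, mass 1097≤1315).
D4: not dominated (best cost).
D5: not dominated (best mass).
D6: not dominated.
D7: not dominated.
Pareto-optimal: D1, D4, D5, D6, D7 → 5.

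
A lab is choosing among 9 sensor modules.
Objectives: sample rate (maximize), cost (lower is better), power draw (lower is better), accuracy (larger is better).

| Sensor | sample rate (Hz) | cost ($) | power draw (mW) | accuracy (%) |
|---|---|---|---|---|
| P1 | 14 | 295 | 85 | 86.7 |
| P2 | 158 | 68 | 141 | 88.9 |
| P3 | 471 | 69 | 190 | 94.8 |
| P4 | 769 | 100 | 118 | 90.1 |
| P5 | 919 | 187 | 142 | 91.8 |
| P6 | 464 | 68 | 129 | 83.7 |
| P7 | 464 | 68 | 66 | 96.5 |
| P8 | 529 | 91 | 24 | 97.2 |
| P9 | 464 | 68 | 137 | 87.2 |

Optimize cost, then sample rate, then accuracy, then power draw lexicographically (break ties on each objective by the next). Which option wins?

P7

First minimize cost: best is 68, kept {P2, P6, P7, P9}.
Then maximize sample rate: best is 464, kept {P6, P7, P9}.
Then maximize accuracy: best is 96.5, kept {P7}.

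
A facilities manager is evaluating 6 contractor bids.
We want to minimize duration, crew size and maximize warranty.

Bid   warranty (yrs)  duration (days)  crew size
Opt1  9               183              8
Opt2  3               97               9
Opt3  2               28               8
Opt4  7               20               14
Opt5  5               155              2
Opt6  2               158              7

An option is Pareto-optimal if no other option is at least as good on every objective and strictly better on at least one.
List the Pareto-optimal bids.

Opt1, Opt2, Opt3, Opt4, Opt5

Opt1: not dominated (best warranty).
Opt2: not dominated.
Opt3: not dominated.
Opt4: not dominated (best duration).
Opt5: not dominated (best crew size).
Opt6: dominated by Opt5 (warranty 5≥2, duration 155≤158, crew size 2≤7).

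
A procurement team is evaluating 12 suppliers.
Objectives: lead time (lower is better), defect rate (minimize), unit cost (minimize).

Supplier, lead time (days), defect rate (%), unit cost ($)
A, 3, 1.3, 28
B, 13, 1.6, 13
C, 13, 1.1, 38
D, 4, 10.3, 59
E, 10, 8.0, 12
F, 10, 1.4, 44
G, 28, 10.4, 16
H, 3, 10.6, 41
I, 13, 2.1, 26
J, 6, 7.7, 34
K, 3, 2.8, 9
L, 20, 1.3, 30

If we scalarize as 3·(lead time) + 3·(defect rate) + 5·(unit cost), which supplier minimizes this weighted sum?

K

A: 3·3 + 3·1.3 + 5·28 = 152.9
B: 3·13 + 3·1.6 + 5·13 = 108.8
C: 3·13 + 3·1.1 + 5·38 = 232.3
D: 3·4 + 3·10.3 + 5·59 = 337.9
E: 3·10 + 3·8.0 + 5·12 = 114.0
F: 3·10 + 3·1.4 + 5·44 = 254.2
G: 3·28 + 3·10.4 + 5·16 = 195.2
H: 3·3 + 3·10.6 + 5·41 = 245.8
I: 3·13 + 3·2.1 + 5·26 = 175.3
J: 3·6 + 3·7.7 + 5·34 = 211.1
K: 3·3 + 3·2.8 + 5·9 = 62.4
L: 3·20 + 3·1.3 + 5·30 = 213.9
Lowest: K at 62.4.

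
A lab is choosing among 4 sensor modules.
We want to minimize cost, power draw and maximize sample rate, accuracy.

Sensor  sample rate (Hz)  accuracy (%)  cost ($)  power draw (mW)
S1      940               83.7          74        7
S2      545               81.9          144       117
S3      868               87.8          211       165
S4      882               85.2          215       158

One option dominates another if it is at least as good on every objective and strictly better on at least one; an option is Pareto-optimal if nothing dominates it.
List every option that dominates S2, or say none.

S1

S1: sample rate 940≥545, accuracy 83.7≥81.9, cost 74≤144, power draw 7≤117 — dominates S2.
Others (S3, S4) are each worse than S2 on at least one objective.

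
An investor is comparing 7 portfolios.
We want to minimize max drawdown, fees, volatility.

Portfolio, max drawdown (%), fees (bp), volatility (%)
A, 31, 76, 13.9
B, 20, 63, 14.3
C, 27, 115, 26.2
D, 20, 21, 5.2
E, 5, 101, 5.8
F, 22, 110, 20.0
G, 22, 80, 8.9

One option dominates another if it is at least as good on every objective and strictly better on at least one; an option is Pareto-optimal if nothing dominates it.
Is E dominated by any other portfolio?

A: worse on max drawdown (31 vs 5).
B: worse on max drawdown (20 vs 5).
C: worse on max drawdown (27 vs 5).
D: worse on max drawdown (20 vs 5).
F: worse on max drawdown (22 vs 5).
G: worse on max drawdown (22 vs 5).
No option is at least as good as E on every objective and strictly better on one.

No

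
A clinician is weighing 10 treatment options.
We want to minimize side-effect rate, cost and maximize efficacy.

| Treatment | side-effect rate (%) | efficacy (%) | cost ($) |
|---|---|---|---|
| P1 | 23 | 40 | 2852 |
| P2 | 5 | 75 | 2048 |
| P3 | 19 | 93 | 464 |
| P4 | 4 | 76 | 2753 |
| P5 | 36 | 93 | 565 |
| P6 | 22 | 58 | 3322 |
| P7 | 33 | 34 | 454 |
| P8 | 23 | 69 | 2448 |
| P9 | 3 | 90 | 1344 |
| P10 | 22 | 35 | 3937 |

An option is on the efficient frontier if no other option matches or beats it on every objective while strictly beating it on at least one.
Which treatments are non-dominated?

P3, P7, P9

P1: dominated by P2 (side-effect rate 5≤23, efficacy 75≥40, cost 2048≤2852).
P2: dominated by P9 (side-effect rate 3≤5, efficacy 90≥75, cost 1344≤2048).
P3: not dominated.
P4: dominated by P9 (side-effect rate 3≤4, efficacy 90≥76, cost 1344≤2753).
P5: dominated by P3 (side-effect rate 19≤36, efficacy 93≥93, cost 464≤565).
P6: dominated by P2 (side-effect rate 5≤22, efficacy 75≥58, cost 2048≤3322).
P7: not dominated (best cost).
P8: dominated by P2 (side-effect rate 5≤23, efficacy 75≥69, cost 2048≤2448).
P9: not dominated (best side-effect rate).
P10: dominated by P2 (side-effect rate 5≤22, efficacy 75≥35, cost 2048≤3937).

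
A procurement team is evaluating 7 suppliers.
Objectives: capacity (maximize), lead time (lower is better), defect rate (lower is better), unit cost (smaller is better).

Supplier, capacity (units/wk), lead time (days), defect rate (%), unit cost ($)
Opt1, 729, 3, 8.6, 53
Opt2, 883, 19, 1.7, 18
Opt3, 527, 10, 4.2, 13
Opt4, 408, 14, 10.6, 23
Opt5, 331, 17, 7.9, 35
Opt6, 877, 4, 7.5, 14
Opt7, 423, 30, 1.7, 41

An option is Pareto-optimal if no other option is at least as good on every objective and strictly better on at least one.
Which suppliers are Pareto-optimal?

Opt1, Opt2, Opt3, Opt6

Opt1: not dominated (best lead time).
Opt2: not dominated (best capacity).
Opt3: not dominated (best unit cost).
Opt4: dominated by Opt3 (capacity 527≥408, lead time 10≤14, defect rate 4.2≤10.6, unit cost 13≤23).
Opt5: dominated by Opt3 (capacity 527≥331, lead time 10≤17, defect rate 4.2≤7.9, unit cost 13≤35).
Opt6: not dominated.
Opt7: dominated by Opt2 (capacity 883≥423, lead time 19≤30, defect rate 1.7≤1.7, unit cost 18≤41).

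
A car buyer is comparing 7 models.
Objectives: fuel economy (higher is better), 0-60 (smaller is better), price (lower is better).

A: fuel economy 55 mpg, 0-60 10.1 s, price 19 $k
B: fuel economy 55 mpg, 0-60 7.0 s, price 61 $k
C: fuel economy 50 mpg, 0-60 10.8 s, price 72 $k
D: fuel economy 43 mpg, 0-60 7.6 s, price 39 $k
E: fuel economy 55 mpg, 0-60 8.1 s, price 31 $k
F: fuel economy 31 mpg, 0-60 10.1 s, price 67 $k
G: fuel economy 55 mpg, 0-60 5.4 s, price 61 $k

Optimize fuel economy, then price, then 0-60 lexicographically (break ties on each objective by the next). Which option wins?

A

First maximize fuel economy: best is 55, kept {A, B, E, G}.
Then minimize price: best is 19, kept {A}.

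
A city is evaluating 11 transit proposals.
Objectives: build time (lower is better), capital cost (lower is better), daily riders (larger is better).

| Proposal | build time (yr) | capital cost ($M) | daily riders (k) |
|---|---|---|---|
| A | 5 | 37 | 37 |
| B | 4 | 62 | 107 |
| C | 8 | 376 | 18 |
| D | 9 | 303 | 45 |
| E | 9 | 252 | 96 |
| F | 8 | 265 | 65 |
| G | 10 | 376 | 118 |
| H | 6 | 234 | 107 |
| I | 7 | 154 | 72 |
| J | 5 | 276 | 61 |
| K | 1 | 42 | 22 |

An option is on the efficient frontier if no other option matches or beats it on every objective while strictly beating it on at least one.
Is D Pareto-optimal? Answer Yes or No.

B vs D: build time 4≤9, capital cost 62≤303, daily riders 107≥45 — B is at least as good on every objective and strictly better on at least one, so B dominates D.

No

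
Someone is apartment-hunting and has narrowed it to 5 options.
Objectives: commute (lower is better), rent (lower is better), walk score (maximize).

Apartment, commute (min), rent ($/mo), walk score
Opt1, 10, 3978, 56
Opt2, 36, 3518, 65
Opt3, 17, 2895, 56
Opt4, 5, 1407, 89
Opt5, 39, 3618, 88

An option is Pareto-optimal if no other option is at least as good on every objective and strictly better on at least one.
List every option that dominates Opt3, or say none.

Opt4

Opt4: commute 5≤17, rent 1407≤2895, walk score 89≥56 — dominates Opt3.
Others (Opt1, Opt2, Opt5) are each worse than Opt3 on at least one objective.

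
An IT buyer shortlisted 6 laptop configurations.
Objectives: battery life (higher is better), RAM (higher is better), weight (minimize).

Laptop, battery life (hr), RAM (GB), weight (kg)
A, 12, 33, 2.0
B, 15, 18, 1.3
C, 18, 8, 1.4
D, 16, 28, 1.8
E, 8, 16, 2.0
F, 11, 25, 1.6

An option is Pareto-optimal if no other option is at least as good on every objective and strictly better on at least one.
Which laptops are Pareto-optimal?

A: not dominated (best RAM).
B: not dominated (best weight).
C: not dominated (best battery life).
D: not dominated.
E: dominated by A (battery life 12≥8, RAM 33≥16, weight 2.0≤2.0).
F: not dominated.

A, B, C, D, F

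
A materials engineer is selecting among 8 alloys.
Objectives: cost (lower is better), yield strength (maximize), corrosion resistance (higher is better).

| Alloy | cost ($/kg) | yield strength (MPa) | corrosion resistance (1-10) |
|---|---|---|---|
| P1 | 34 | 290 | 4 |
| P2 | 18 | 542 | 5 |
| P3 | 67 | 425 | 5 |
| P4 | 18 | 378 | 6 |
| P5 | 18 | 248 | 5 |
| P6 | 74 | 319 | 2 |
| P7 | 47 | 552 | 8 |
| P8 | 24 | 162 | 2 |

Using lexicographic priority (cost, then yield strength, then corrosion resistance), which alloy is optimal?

P2

First minimize cost: best is 18, kept {P2, P4, P5}.
Then maximize yield strength: best is 542, kept {P2}.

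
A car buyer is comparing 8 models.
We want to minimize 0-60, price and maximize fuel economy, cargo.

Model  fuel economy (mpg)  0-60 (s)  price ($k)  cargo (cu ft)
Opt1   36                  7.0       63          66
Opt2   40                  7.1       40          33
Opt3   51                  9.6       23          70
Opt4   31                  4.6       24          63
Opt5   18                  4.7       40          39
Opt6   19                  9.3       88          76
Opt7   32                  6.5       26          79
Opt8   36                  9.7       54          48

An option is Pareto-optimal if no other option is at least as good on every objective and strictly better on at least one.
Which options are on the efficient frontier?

Opt1: not dominated.
Opt2: not dominated.
Opt3: not dominated (best fuel economy).
Opt4: not dominated (best 0-60).
Opt5: dominated by Opt4 (fuel economy 31≥18, 0-60 4.6≤4.7, price 24≤40, cargo 63≥39).
Opt6: dominated by Opt7 (fuel economy 32≥19, 0-60 6.5≤9.3, price 26≤88, cargo 79≥76).
Opt7: not dominated (best cargo).
Opt8: dominated by Opt3 (fuel economy 51≥36, 0-60 9.6≤9.7, price 23≤54, cargo 70≥48).

Opt1, Opt2, Opt3, Opt4, Opt7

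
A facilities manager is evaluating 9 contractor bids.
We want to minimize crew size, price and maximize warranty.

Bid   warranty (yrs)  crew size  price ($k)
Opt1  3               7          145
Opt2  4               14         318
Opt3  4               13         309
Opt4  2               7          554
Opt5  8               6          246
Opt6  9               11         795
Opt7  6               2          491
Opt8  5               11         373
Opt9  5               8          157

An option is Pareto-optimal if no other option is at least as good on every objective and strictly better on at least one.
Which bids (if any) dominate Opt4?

Opt1, Opt5, Opt7

Opt1: warranty 3≥2, crew size 7≤7, price 145≤554 — dominates Opt4.
Opt5: warranty 8≥2, crew size 6≤7, price 246≤554 — dominates Opt4.
Opt7: warranty 6≥2, crew size 2≤7, price 491≤554 — dominates Opt4.
Others (Opt2, Opt3, Opt6, Opt8, Opt9) are each worse than Opt4 on at least one objective.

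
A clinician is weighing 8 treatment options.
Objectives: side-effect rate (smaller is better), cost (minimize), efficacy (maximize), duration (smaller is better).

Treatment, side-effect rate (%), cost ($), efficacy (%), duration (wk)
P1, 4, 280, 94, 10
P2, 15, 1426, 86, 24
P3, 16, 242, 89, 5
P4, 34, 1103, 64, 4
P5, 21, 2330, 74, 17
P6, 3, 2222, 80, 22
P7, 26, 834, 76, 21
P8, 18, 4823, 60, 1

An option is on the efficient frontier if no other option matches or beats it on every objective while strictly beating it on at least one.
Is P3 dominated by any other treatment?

P1: worse on cost (280 vs 242).
P2: worse on cost (1426 vs 242).
P4: worse on side-effect rate (34 vs 16).
P5: worse on side-effect rate (21 vs 16).
P6: worse on cost (2222 vs 242).
P7: worse on side-effect rate (26 vs 16).
P8: worse on side-effect rate (18 vs 16).
No option is at least as good as P3 on every objective and strictly better on one.

No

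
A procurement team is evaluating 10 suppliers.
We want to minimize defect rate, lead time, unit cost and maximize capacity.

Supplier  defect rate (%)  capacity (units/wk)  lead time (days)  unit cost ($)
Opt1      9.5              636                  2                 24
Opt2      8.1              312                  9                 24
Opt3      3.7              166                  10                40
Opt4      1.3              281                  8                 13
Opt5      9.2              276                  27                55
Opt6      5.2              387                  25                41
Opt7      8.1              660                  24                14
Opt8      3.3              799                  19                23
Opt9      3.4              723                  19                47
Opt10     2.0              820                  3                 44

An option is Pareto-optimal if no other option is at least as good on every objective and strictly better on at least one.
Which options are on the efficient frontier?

Opt1, Opt2, Opt4, Opt7, Opt8, Opt10

Opt1: not dominated (best lead time).
Opt2: not dominated.
Opt3: dominated by Opt4 (defect rate 1.3≤3.7, capacity 281≥166, lead time 8≤10, unit cost 13≤40).
Opt4: not dominated (best defect rate).
Opt5: dominated by Opt2 (defect rate 8.1≤9.2, capacity 312≥276, lead time 9≤27, unit cost 24≤55).
Opt6: dominated by Opt8 (defect rate 3.3≤5.2, capacity 799≥387, lead time 19≤25, unit cost 23≤41).
Opt7: not dominated.
Opt8: not dominated.
Opt9: dominated by Opt8 (defect rate 3.3≤3.4, capacity 799≥723, lead time 19≤19, unit cost 23≤47).
Opt10: not dominated (best capacity).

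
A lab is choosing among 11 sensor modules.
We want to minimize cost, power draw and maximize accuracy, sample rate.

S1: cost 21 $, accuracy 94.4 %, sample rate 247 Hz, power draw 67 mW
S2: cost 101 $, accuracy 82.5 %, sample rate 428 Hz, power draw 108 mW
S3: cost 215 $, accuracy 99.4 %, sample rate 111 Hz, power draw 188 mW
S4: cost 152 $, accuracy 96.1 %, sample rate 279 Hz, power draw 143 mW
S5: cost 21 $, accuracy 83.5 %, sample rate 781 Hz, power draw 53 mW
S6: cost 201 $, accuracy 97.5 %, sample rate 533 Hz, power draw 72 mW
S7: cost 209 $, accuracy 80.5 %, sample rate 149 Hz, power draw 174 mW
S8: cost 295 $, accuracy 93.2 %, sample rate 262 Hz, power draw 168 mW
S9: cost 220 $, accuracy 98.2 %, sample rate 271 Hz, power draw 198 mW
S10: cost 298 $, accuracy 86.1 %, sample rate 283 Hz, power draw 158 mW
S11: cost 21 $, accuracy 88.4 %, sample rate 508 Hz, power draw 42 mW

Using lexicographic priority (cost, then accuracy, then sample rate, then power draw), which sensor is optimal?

First minimize cost: best is 21, kept {S1, S5, S11}.
Then maximize accuracy: best is 94.4, kept {S1}.

S1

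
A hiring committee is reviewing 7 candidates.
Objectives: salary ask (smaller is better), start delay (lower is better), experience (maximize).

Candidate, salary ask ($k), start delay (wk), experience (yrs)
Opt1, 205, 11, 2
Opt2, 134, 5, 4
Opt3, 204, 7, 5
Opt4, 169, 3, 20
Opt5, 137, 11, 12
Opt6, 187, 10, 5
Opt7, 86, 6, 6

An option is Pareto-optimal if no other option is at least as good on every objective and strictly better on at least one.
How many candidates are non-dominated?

4

Opt1: dominated by Opt2 (salary ask 134≤205, start delay 5≤11, experience 4≥2).
Opt2: not dominated.
Opt3: dominated by Opt4 (salary ask 169≤204, start delay 3≤7, experience 20≥5).
Opt4: not dominated (best start delay).
Opt5: not dominated.
Opt6: dominated by Opt4 (salary ask 169≤187, start delay 3≤10, experience 20≥5).
Opt7: not dominated (best salary ask).
Pareto-optimal: Opt2, Opt4, Opt5, Opt7 → 4.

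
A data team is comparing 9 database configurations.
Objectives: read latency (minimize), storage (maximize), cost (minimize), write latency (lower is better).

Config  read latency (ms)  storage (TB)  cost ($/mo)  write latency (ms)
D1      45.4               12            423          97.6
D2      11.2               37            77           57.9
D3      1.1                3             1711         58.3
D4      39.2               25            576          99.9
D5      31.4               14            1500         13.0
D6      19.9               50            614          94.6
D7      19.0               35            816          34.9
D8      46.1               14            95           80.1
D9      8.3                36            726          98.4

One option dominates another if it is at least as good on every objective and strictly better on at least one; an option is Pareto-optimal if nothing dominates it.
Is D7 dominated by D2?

D2 vs D7: D2 is worse on write latency (57.9 vs 34.9), so it does not dominate D7.

No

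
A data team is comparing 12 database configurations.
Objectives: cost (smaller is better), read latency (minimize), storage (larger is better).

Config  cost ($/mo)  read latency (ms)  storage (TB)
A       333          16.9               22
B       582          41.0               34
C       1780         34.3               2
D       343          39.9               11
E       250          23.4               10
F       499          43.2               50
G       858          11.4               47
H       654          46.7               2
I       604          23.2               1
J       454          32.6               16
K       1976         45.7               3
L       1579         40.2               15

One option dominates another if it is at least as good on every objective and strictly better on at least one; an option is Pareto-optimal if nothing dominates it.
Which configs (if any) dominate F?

A: worse on storage (22 vs 50).
B: worse on cost (582 vs 499).
C: worse on cost (1780 vs 499).
D: worse on storage (11 vs 50).
E: worse on storage (10 vs 50).
G: worse on cost (858 vs 499).
H: worse on cost (654 vs 499).
I: worse on cost (604 vs 499).
J: worse on storage (16 vs 50).
K: worse on cost (1976 vs 499).
L: worse on cost (1579 vs 499).
No option dominates F.

none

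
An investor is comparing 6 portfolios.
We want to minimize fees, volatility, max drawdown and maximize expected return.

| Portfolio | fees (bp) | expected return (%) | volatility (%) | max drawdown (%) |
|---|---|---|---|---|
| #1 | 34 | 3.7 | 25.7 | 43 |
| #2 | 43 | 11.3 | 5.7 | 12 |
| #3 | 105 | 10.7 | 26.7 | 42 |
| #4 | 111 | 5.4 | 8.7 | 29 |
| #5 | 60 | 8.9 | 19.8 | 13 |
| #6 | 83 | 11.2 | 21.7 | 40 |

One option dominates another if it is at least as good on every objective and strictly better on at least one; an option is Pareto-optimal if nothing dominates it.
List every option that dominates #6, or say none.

#2

#2: fees 43≤83, expected return 11.3≥11.2, volatility 5.7≤21.7, max drawdown 12≤40 — dominates #6.
Others (#1, #3, #4, #5) are each worse than #6 on at least one objective.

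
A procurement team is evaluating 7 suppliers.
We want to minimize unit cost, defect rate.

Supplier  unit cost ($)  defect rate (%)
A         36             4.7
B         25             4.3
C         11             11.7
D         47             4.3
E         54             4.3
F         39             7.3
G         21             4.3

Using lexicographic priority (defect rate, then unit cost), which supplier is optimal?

First minimize defect rate: best is 4.3, kept {B, D, E, G}.
Then minimize unit cost: best is 21, kept {G}.

G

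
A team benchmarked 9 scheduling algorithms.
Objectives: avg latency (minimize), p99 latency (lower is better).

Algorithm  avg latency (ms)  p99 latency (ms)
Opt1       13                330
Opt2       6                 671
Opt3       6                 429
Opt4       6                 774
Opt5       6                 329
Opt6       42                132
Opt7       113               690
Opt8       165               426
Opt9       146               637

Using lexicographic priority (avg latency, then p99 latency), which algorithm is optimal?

Opt5

First minimize avg latency: best is 6, kept {Opt2, Opt3, Opt4, Opt5}.
Then minimize p99 latency: best is 329, kept {Opt5}.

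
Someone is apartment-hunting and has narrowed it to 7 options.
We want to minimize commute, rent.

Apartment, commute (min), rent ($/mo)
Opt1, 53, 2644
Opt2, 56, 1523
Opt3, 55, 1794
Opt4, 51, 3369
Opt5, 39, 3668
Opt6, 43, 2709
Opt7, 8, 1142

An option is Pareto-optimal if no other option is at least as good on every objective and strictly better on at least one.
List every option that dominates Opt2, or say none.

Opt7

Opt7: commute 8≤56, rent 1142≤1523 — dominates Opt2.
Others (Opt1, Opt3, Opt4, Opt5, Opt6) are each worse than Opt2 on at least one objective.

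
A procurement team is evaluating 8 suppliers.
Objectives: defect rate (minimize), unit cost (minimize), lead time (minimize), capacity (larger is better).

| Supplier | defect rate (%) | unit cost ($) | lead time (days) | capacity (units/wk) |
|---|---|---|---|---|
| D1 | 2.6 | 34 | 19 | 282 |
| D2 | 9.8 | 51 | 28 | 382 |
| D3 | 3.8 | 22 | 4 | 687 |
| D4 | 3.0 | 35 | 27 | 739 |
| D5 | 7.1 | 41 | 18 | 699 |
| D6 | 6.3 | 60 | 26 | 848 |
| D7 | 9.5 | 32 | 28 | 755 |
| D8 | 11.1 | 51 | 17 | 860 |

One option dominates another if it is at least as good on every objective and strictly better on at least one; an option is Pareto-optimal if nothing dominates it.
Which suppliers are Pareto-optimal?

D1: not dominated (best defect rate).
D2: dominated by D3 (defect rate 3.8≤9.8, unit cost 22≤51, lead time 4≤28, capacity 687≥382).
D3: not dominated (best unit cost).
D4: not dominated.
D5: not dominated.
D6: not dominated.
D7: not dominated.
D8: not dominated (best capacity).

D1, D3, D4, D5, D6, D7, D8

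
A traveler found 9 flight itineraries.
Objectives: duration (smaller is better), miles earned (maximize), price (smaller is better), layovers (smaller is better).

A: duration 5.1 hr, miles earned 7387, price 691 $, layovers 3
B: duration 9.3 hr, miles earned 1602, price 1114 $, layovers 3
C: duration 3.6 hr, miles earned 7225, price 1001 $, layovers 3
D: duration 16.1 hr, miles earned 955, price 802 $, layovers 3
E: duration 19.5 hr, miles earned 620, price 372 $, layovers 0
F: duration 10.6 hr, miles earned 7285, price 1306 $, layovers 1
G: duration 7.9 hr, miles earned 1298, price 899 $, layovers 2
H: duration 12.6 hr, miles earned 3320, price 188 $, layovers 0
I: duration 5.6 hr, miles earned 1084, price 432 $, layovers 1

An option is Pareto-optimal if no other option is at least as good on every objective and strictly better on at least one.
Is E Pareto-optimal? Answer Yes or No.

H vs E: duration 12.6≤19.5, miles earned 3320≥620, price 188≤372, layovers 0≤0 — H is at least as good on every objective and strictly better on at least one, so H dominates E.

No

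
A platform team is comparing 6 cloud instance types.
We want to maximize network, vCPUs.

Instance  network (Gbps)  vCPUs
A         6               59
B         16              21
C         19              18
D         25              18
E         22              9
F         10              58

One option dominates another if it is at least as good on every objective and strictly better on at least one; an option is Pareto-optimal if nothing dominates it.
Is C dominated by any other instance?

D vs C: network 25≥19, vCPUs 18≥18 — D is at least as good on every objective and strictly better on at least one, so D dominates C.

Yes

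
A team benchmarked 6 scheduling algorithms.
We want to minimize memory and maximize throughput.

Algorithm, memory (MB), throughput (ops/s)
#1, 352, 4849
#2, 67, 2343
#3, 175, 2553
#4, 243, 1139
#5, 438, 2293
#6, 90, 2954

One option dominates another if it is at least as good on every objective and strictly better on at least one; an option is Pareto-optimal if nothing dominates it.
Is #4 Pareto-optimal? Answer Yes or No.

No

#2 vs #4: memory 67≤243, throughput 2343≥1139 — #2 is at least as good on every objective and strictly better on at least one, so #2 dominates #4.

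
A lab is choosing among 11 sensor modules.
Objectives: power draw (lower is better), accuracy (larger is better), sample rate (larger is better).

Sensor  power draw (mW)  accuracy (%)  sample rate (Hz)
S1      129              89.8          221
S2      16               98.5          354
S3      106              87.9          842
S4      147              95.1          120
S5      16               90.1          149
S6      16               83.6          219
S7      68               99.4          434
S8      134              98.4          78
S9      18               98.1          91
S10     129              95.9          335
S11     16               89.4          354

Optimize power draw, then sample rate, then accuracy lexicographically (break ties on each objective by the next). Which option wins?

S2

First minimize power draw: best is 16, kept {S2, S5, S6, S11}.
Then maximize sample rate: best is 354, kept {S2, S11}.
Then maximize accuracy: best is 98.5, kept {S2}.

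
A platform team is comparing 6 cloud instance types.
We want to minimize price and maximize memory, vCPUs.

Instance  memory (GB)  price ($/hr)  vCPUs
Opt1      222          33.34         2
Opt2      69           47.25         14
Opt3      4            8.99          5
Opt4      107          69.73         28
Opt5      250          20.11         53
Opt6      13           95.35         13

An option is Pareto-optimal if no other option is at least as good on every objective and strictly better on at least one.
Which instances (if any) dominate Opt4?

Opt5: memory 250≥107, price 20.11≤69.73, vCPUs 53≥28 — dominates Opt4.
Others (Opt1, Opt2, Opt3, Opt6) are each worse than Opt4 on at least one objective.

Opt5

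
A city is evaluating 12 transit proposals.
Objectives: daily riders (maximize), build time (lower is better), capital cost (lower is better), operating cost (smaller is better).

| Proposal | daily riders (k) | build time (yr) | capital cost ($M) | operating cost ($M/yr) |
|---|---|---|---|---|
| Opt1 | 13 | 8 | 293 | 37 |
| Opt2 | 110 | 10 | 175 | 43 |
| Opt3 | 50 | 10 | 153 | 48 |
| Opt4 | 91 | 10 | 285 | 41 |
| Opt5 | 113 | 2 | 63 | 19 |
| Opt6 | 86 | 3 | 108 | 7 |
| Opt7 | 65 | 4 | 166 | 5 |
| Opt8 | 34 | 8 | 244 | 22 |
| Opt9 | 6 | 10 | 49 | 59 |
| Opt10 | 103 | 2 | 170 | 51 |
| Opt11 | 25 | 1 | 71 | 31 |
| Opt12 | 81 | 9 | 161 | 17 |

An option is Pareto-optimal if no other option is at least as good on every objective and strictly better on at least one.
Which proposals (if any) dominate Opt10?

Opt5: daily riders 113≥103, build time 2≤2, capital cost 63≤170, operating cost 19≤51 — dominates Opt10.
Others (Opt1, Opt2, Opt3, Opt4, Opt6, Opt7, Opt8, Opt9, Opt11, Opt12) are each worse than Opt10 on at least one objective.

Opt5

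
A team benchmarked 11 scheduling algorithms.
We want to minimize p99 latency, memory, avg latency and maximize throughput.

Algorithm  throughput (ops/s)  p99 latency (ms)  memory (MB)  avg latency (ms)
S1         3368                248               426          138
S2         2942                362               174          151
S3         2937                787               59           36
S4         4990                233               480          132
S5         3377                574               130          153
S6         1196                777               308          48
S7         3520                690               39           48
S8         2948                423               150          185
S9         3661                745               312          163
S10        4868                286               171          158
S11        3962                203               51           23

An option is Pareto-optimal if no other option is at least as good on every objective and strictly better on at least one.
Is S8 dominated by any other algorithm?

Yes

S11 vs S8: throughput 3962≥2948, p99 latency 203≤423, memory 51≤150, avg latency 23≤185 — S11 is at least as good on every objective and strictly better on at least one, so S11 dominates S8.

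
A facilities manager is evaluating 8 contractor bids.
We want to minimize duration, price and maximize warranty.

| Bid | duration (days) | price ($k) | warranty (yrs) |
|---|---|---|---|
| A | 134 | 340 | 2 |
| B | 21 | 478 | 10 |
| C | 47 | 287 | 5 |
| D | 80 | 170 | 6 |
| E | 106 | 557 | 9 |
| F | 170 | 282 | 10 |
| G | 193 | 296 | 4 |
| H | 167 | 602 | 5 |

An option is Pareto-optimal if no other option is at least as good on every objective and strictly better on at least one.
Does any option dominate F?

A: worse on price (340 vs 282).
B: worse on price (478 vs 282).
C: worse on price (287 vs 282).
D: worse on warranty (6 vs 10).
E: worse on price (557 vs 282).
G: worse on duration (193 vs 170).
H: worse on price (602 vs 282).
No option is at least as good as F on every objective and strictly better on one.

No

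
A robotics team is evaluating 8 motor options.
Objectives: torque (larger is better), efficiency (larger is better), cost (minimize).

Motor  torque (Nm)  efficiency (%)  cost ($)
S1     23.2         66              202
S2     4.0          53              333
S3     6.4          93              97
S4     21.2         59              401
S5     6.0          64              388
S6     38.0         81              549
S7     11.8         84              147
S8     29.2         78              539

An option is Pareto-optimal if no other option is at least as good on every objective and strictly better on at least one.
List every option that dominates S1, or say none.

none

S2: worse on torque (4.0 vs 23.2).
S3: worse on torque (6.4 vs 23.2).
S4: worse on torque (21.2 vs 23.2).
S5: worse on torque (6.0 vs 23.2).
S6: worse on cost (549 vs 202).
S7: worse on torque (11.8 vs 23.2).
S8: worse on cost (539 vs 202).
No option dominates S1.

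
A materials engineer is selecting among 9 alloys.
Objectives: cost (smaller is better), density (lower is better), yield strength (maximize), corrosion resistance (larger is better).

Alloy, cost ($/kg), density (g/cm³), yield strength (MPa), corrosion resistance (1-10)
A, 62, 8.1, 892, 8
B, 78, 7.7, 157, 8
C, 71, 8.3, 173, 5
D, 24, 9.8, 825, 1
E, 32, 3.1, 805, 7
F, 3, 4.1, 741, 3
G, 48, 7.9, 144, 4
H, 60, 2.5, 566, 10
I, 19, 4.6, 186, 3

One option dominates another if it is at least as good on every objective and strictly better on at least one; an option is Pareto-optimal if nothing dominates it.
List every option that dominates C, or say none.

A: cost 62≤71, density 8.1≤8.3, yield strength 892≥173, corrosion resistance 8≥5 — dominates C.
E: cost 32≤71, density 3.1≤8.3, yield strength 805≥173, corrosion resistance 7≥5 — dominates C.
H: cost 60≤71, density 2.5≤8.3, yield strength 566≥173, corrosion resistance 10≥5 — dominates C.
Others (B, D, F, G, I) are each worse than C on at least one objective.

A, E, H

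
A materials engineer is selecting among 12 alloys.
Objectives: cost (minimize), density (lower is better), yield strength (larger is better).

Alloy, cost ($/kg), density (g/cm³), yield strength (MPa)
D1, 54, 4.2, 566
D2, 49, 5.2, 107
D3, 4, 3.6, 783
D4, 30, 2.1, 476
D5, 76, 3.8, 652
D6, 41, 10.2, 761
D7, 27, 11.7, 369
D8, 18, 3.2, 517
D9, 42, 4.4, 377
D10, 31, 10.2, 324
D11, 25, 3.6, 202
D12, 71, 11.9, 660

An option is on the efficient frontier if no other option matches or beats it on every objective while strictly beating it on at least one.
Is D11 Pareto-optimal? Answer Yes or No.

No

D3 vs D11: cost 4≤25, density 3.6≤3.6, yield strength 783≥202 — D3 is at least as good on every objective and strictly better on at least one, so D3 dominates D11.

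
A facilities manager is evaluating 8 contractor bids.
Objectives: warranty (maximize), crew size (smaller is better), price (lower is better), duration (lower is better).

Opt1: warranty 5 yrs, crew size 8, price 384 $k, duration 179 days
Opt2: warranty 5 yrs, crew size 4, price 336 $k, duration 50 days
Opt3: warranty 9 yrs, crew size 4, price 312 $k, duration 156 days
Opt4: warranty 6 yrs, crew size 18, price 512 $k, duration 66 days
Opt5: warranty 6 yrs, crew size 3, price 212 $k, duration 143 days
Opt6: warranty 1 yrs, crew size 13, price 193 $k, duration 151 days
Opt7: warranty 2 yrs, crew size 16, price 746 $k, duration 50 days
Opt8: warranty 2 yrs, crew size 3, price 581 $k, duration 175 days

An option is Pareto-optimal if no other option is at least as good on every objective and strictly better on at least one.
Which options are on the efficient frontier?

Opt1: dominated by Opt2 (warranty 5≥5, crew size 4≤8, price 336≤384, duration 50≤179).
Opt2: not dominated.
Opt3: not dominated (best warranty).
Opt4: not dominated.
Opt5: not dominated.
Opt6: not dominated (best price).
Opt7: dominated by Opt2 (warranty 5≥2, crew size 4≤16, price 336≤746, duration 50≤50).
Opt8: dominated by Opt5 (warranty 6≥2, crew size 3≤3, price 212≤581, duration 143≤175).

Opt2, Opt3, Opt4, Opt5, Opt6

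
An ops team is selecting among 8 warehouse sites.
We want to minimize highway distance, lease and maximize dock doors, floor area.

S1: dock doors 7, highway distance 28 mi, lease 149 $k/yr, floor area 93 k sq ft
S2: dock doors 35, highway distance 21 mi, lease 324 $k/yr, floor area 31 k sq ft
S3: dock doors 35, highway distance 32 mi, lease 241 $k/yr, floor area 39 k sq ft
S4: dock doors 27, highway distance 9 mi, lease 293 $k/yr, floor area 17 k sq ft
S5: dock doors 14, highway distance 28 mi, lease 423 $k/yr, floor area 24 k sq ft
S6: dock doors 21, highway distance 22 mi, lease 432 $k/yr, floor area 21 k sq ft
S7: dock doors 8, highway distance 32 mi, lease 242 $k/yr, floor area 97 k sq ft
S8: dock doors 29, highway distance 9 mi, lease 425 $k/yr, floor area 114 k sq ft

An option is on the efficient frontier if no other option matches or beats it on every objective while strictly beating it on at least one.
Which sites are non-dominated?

S1, S2, S3, S4, S7, S8

S1: not dominated (best lease).
S2: not dominated.
S3: not dominated.
S4: not dominated.
S5: dominated by S2 (dock doors 35≥14, highway distance 21≤28, lease 324≤423, floor area 31≥24).
S6: dominated by S2 (dock doors 35≥21, highway distance 21≤22, lease 324≤432, floor area 31≥21).
S7: not dominated.
S8: not dominated (best floor area).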